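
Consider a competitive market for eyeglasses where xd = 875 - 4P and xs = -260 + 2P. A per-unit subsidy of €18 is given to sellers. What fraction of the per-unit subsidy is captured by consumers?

Pre-subsidy: 875 - 4P = -260 + 2P gives P* = 1135/6, x* = 355/3.
With the subsidy, sellers receive Ps = Pb + 18 for each unit, where Pb is the price buyers pay.
Supply in terms of Pb becomes xs = -260 + 2(Pb + 18) = -224 + 2Pb. Setting this equal to demand: 875 - 4Pb = -224 + 2Pb, so Pb = 1099/6.
Sellers receive Ps = 1099/6 + 18 = 1207/6; x' = 875 − 4·(1099/6) = 427/3.
Buyers' price falls by P* − Pb = 1135/6 − 1099/6 = 6; sellers' price rises by Ps − P* = 1207/6 − 1135/6 = 12.
So consumers capture 6/18 = 1/3 of each unit of subsidy.

Consumer share = 1/3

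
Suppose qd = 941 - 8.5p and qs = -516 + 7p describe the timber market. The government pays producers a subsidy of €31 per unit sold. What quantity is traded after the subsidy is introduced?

Pre-subsidy: 941 - 8.5p = -516 + 7p gives p* = 94, q* = 142.
With the subsidy, sellers receive ps = pb + 31 for each unit, where pb is the price buyers pay.
Supply in terms of pb becomes qs = -516 + 7(pb + 31) = -299 + 7pb. Setting this equal to demand: 941 - 8.5pb = -299 + 7pb, so pb = 80.
Sellers receive ps = 80 + 31 = 111; q' = 941 − 8.5·80 = 261.

q' = 261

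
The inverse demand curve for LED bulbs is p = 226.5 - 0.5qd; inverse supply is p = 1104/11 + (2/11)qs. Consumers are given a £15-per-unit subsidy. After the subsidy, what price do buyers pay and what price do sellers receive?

Buyers pay £123; sellers receive £138

Pre-subsidy: 226.5 - 0.5q = 1104/11 + (2/11)q gives q* = 185 and p* = 134.
With the rebate, buyers effectively pay pb = ps − 15, where ps is the price sellers receive.
On the curves, pb = 226.5 - 0.5q and ps = 1104/11 + (2/11)q; the wedge ps − pb = 15 gives 1104/11 + (2/11)q − (226.5 - 0.5q) = 15, so q' = 207.
Then pb = 226.5 − 0.5·207 = 123 and ps = 1104/11 + (2/11)·207 = 138.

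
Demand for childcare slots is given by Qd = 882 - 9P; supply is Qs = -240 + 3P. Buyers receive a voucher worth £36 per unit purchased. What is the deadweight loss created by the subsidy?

Pre-subsidy: 882 - 9P = -240 + 3P gives P* = 93.5, Q* = 40.5.
With the rebate, buyers effectively pay Pb = Ps − 36, where Ps is the price sellers receive.
Demand in terms of Ps becomes Qd = 882 − 9(Ps − 36) = 1206 - 9Ps. Setting this equal to supply: 1206 - 9Ps = -240 + 3Ps, so Ps = 120.5.
Buyers pay Pb = 120.5 − 36 = 84.5; Q' = -240 + 3·120.5 = 121.5.
The subsidy expands output by 121.5 − 40.5 = 81 past the efficient level; on those units the gap between marginal cost and willingness to pay runs from 0 up to 36.
DWL = ½ × 36 × 81 = 1458.

Deadweight loss = £1458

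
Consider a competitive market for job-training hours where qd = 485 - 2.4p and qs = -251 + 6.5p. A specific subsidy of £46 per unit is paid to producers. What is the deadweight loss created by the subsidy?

Pre-subsidy: 485 - 2.4p = -251 + 6.5p gives p* = 7360/89, q* = 25501/89.
With the subsidy, sellers receive ps = pb + 46 for each unit, where pb is the price buyers pay.
Supply in terms of pb becomes qs = -251 + 6.5(pb + 46) = 48 + 6.5pb. Setting this equal to demand: 485 - 2.4pb = 48 + 6.5pb, so pb = 4370/89.
Sellers receive ps = 4370/89 + 46 = 8464/89; q' = 485 − 2.4·(4370/89) = 32677/89.
The subsidy expands output by 32677/89 − 25501/89 = 7176/89 past the efficient level; on those units the gap between marginal cost and willingness to pay runs from 0 up to 46.
DWL = ½ × 46 × 7176/89 = 165048/89.

Deadweight loss = 165048/89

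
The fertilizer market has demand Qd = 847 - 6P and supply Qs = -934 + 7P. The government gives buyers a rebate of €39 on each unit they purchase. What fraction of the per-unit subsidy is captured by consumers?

Pre-subsidy: 847 - 6P = -934 + 7P gives P* = 137, Q* = 25.
With the rebate, buyers effectively pay Pb = Ps − 39, where Ps is the price sellers receive.
Demand in terms of Ps becomes Qd = 847 − 6(Ps − 39) = 1081 - 6Ps. Setting this equal to supply: 1081 - 6Ps = -934 + 7Ps, so Ps = 155.
Buyers pay Pb = 155 − 39 = 116; Q' = -934 + 7·155 = 151.
Buyers' price falls by P* − Pb = 137 − 116 = 21; sellers' price rises by Ps − P* = 155 − 137 = 18.
So consumers capture 21/39 = 7/13 of each unit of subsidy.

Consumer share = 7/13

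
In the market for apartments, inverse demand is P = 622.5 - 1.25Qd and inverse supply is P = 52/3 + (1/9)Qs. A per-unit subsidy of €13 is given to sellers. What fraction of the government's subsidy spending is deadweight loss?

Pre-subsidy: 622.5 - 1.25Q = 52/3 + (1/9)Q gives Q* = 21786/49 and P* = 3270/49.
With the subsidy, sellers receive Ps = Pb + 13 for each unit, where Pb is the price buyers pay.
On the curves, Pb = 622.5 - 1.25Q and Ps = 52/3 + (1/9)Q; the wedge Ps − Pb = 13 gives 52/3 + (1/9)Q − (622.5 - 1.25Q) = 13, so Q' = 22254/49.
Then Pb = 622.5 − 1.25·(22254/49) = 2685/49 and Ps = 52/3 + (1/9)·(22254/49) = 3322/49.
ΔCS = ½(21786/49 + 22254/49)(3270/49 − 2685/49) = 12881700/2401; ΔPS = ½(21786/49 + 22254/49)(3322/49 − 3270/49) = 1145040/2401.
Government spending = 13 × 22254/49 = 289302/49.
DWL = ½ × 13 × (22254/49 − 21786/49) = 3042/49; fraction = (3042/49) / (289302/49) = 39/3709.

DWL / government spending = 39/3709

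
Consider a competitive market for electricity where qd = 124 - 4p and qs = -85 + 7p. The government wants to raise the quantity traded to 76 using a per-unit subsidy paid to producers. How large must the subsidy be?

Required subsidy s = 11 per unit

At q = 76, invert demand for the buyer price: pb = (124 − 76)/4 = 12; invert supply for the seller price: ps = (76 − (-85))/7 = 23.
The subsidy must fill the gap: s = ps − pb = 23 − 12 = 11.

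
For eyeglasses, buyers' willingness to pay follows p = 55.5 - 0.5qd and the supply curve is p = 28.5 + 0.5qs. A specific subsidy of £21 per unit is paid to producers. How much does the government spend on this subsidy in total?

Pre-subsidy: 55.5 - 0.5q = 28.5 + 0.5q gives q* = 27 and p* = 42.
With the subsidy, sellers receive ps = pb + 21 for each unit, where pb is the price buyers pay.
On the curves, pb = 55.5 - 0.5q and ps = 28.5 + 0.5q; the wedge ps − pb = 21 gives 28.5 + 0.5q − (55.5 - 0.5q) = 21, so q' = 48.
Then pb = 55.5 − 0.5·48 = 31.5 and ps = 28.5 + 0.5·48 = 52.5.
Government outlay = subsidy × quantity = 21 × 48 = 1008.

Government cost = £1008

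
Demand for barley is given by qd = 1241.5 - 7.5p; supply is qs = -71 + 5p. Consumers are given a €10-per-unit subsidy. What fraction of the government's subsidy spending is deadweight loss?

DWL / government spending = 15/484

Pre-subsidy: 1241.5 - 7.5p = -71 + 5p gives p* = 105, q* = 454.
With the rebate, buyers effectively pay pb = ps − 10, where ps is the price sellers receive.
Demand in terms of ps becomes qd = 1241.5 − 7.5(ps − 10) = 1316.5 - 7.5ps. Setting this equal to supply: 1316.5 - 7.5ps = -71 + 5ps, so ps = 111.
Buyers pay pb = 111 − 10 = 101; q' = -71 + 5·111 = 484.
ΔCS = ½(454 + 484)(105 − 101) = 1876; ΔPS = ½(454 + 484)(111 − 105) = 2814.
Government spending = 10 × 484 = 4840.
DWL = ½ × 10 × (484 − 454) = 150; fraction = 150 / 4840 = 15/484.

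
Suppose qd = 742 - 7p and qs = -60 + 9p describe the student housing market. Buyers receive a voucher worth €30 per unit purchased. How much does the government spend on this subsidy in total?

Government cost = €15277.5

Pre-subsidy: 742 - 7p = -60 + 9p gives p* = 50.125, q* = 391.125.
With the rebate, buyers effectively pay pb = ps − 30, where ps is the price sellers receive.
Demand in terms of ps becomes qd = 742 − 7(ps − 30) = 952 - 7ps. Setting this equal to supply: 952 - 7ps = -60 + 9ps, so ps = 63.25.
Buyers pay pb = 63.25 − 30 = 33.25; q' = -60 + 9·63.25 = 509.25.
Government outlay = subsidy × quantity = 30 × 509.25 = 15277.5.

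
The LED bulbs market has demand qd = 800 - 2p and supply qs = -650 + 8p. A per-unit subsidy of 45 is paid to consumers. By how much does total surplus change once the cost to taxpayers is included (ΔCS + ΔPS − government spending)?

Pre-subsidy: 800 - 2p = -650 + 8p gives p* = 145, q* = 510.
With the rebate, buyers effectively pay pb = ps − 45, where ps is the price sellers receive.
Demand in terms of ps becomes qd = 800 − 2(ps − 45) = 890 - 2ps. Setting this equal to supply: 890 - 2ps = -650 + 8ps, so ps = 154.
Buyers pay pb = 154 − 45 = 109; q' = -650 + 8·154 = 582.
ΔCS = ½(510 + 582)(145 − 109) = 19656; ΔPS = ½(510 + 582)(154 − 145) = 4914.
Government spending = 45 × 582 = 26190.
Net change = 19656 + 4914 − 26190 = -1620. The loss equals the DWL triangle ½·45·72.

Net change in total surplus = -1620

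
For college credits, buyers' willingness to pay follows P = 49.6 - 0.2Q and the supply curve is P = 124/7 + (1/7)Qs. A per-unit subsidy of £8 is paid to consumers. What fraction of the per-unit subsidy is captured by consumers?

Consumer share = 7/12

Pre-subsidy: 49.6 - 0.2Q = 124/7 + (1/7)Q gives Q* = 93 and P* = 31.
With the rebate, buyers effectively pay Pb = Ps − 8, where Ps is the price sellers receive.
On the curves, Pb = 49.6 - 0.2Q and Ps = 124/7 + (1/7)Q; the wedge Ps − Pb = 8 gives 124/7 + (1/7)Q − (49.6 - 0.2Q) = 8, so Q' = 349/3.
Then Pb = 49.6 − 0.2·(349/3) = 79/3 and Ps = 124/7 + (1/7)·(349/3) = 103/3.
Buyers' price falls by P* − Pb = 31 − 79/3 = 14/3; sellers' price rises by Ps − P* = 103/3 − 31 = 10/3.
So consumers capture (14/3)/8 = 7/12 of each unit of subsidy.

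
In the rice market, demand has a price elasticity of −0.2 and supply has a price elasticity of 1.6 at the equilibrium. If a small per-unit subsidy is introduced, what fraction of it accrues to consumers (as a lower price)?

Consumer share = 8/9

For a small subsidy around the equilibrium, the benefit split depends on the relative slopes, which at a point are proportional to the elasticities.
Buyer share = εs/(εs + |εd|) = 1.6/(1.6 + 0.2) = 8/9; seller share = |εd|/(εs + |εd|) = 1/9.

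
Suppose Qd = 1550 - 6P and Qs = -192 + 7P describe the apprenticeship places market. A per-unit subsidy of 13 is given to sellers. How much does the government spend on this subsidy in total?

Government cost = 10244

Pre-subsidy: 1550 - 6P = -192 + 7P gives P* = 134, Q* = 746.
With the subsidy, sellers receive Ps = Pb + 13 for each unit, where Pb is the price buyers pay.
Supply in terms of Pb becomes Qs = -192 + 7(Pb + 13) = -101 + 7Pb. Setting this equal to demand: 1550 - 6Pb = -101 + 7Pb, so Pb = 127.
Sellers receive Ps = 127 + 13 = 140; Q' = 1550 − 6·127 = 788.
Government outlay = subsidy × quantity = 13 × 788 = 10244.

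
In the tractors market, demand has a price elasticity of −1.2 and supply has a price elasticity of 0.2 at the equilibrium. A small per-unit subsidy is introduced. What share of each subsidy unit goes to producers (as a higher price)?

For a small subsidy around the equilibrium, the benefit split depends on the relative slopes, which at a point are proportional to the elasticities.
Buyer share = εs/(εs + |εd|) = 0.2/(0.2 + 1.2) = 1/7; seller share = |εd|/(εs + |εd|) = 6/7.
So producers capture 6/7 of the subsidy.

Producer share = 6/7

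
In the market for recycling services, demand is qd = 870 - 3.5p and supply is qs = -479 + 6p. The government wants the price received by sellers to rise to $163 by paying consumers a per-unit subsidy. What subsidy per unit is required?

Required subsidy s = $57 per unit

At a seller price of 163, quantity supplied is -479 + 6·163 = 499.
Buyers absorb 499 only when they pay pb with 870 − 3.5·pb = 499, i.e. pb = 106.
s = ps − pb = 163 − 106 = 57.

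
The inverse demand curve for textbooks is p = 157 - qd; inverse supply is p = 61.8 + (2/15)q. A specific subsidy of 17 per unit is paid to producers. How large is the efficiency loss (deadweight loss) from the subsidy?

Deadweight loss = 127.5

Pre-subsidy: 157 - q = 61.8 + (2/15)q gives q* = 84 and p* = 73.
With the subsidy, sellers receive ps = pb + 17 for each unit, where pb is the price buyers pay.
On the curves, pb = 157 - q and ps = 61.8 + (2/15)q; the wedge ps − pb = 17 gives 61.8 + (2/15)q − (157 - q) = 17, so q' = 99.
Then pb = 157 − 1·99 = 58 and ps = 61.8 + (2/15)·99 = 75.
The subsidy expands output by 99 − 84 = 15 past the efficient level; on those units the gap between marginal cost and willingness to pay runs from 0 up to 17.
DWL = ½ × 17 × 15 = 127.5.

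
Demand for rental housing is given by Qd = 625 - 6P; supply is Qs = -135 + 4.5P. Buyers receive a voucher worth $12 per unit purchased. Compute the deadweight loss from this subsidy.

Pre-subsidy: 625 - 6P = -135 + 4.5P gives P* = 1520/21, Q* = 1335/7.
With the rebate, buyers effectively pay Pb = Ps − 12, where Ps is the price sellers receive.
Demand in terms of Ps becomes Qd = 625 − 6(Ps − 12) = 697 - 6Ps. Setting this equal to supply: 697 - 6Ps = -135 + 4.5Ps, so Ps = 1664/21.
Buyers pay Pb = 1664/21 − 12 = 1412/21; Q' = -135 + 4.5·(1664/21) = 1551/7.
The subsidy expands output by 1551/7 − 1335/7 = 216/7 past the efficient level; on those units the gap between marginal cost and willingness to pay runs from 0 up to 12.
DWL = ½ × 12 × 216/7 = 1296/7.

Deadweight loss = 1296/7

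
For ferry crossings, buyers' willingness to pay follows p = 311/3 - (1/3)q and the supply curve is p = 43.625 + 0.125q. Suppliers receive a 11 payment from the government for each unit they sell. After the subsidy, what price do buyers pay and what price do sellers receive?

Buyers pay 52; sellers receive 63

Pre-subsidy: 311/3 - (1/3)q = 43.625 + 0.125q gives q* = 131 and p* = 60.
With the subsidy, sellers receive ps = pb + 11 for each unit, where pb is the price buyers pay.
On the curves, pb = 311/3 - (1/3)q and ps = 43.625 + 0.125q; the wedge ps − pb = 11 gives 43.625 + 0.125q − (311/3 - (1/3)q) = 11, so q' = 155.
Then pb = 311/3 − (1/3)·155 = 52 and ps = 43.625 + 0.125·155 = 63.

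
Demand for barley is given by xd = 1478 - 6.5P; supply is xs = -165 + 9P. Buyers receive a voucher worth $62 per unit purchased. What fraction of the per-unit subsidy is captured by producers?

Producer share = 13/31

Pre-subsidy: 1478 - 6.5P = -165 + 9P gives P* = 106, x* = 789.
With the rebate, buyers effectively pay Pb = Ps − 62, where Ps is the price sellers receive.
Demand in terms of Ps becomes xd = 1478 − 6.5(Ps − 62) = 1881 - 6.5Ps. Setting this equal to supply: 1881 - 6.5Ps = -165 + 9Ps, so Ps = 132.
Buyers pay Pb = 132 − 62 = 70; x' = -165 + 9·132 = 1023.
Buyers' price falls by P* − Pb = 106 − 70 = 36; sellers' price rises by Ps − P* = 132 − 106 = 26.
So producers capture 26/62 = 13/31 of each unit of subsidy.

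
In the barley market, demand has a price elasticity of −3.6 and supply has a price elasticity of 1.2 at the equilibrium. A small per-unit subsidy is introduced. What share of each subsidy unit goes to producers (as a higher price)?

Producer share = 0.75

For a small subsidy around the equilibrium, the benefit split depends on the relative slopes, which at a point are proportional to the elasticities.
Buyer share = εs/(εs + |εd|) = 1.2/(1.2 + 3.6) = 0.25; seller share = |εd|/(εs + |εd|) = 0.75.
So producers capture 0.75 of the subsidy.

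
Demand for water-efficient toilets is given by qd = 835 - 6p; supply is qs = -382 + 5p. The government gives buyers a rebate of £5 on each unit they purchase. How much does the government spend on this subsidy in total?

Pre-subsidy: 835 - 6p = -382 + 5p gives p* = 1217/11, q* = 1883/11.
With the rebate, buyers effectively pay pb = ps − 5, where ps is the price sellers receive.
Demand in terms of ps becomes qd = 835 − 6(ps − 5) = 865 - 6ps. Setting this equal to supply: 865 - 6ps = -382 + 5ps, so ps = 1247/11.
Buyers pay pb = 1247/11 − 5 = 1192/11; q' = -382 + 5·(1247/11) = 2033/11.
Government outlay = subsidy × quantity = 5 × 2033/11 = 10165/11.

Government cost = 10165/11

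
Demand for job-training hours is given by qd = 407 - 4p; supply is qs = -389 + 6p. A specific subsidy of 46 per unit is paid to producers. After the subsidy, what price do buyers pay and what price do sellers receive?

Pre-subsidy: 407 - 4p = -389 + 6p gives p* = 79.6, q* = 88.6.
With the subsidy, sellers receive ps = pb + 46 for each unit, where pb is the price buyers pay.
Supply in terms of pb becomes qs = -389 + 6(pb + 46) = -113 + 6pb. Setting this equal to demand: 407 - 4pb = -113 + 6pb, so pb = 52.
Sellers receive ps = 52 + 46 = 98; q' = 407 − 4·52 = 199.

Buyers pay 52; sellers receive 98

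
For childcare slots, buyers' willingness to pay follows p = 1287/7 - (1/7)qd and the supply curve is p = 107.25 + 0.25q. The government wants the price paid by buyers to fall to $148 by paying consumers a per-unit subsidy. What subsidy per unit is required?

Required subsidy s = $22 per unit

At a buyer price of 148, quantity demanded is 1287 − 7·148 = 251.
Sellers supply 251 only when they receive ps = 107.25 + 0.25·251 = 170.
s = ps − pb = 170 − 148 = 22.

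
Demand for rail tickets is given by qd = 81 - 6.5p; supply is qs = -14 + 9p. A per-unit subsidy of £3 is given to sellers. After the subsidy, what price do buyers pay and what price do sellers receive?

Pre-subsidy: 81 - 6.5p = -14 + 9p gives p* = 190/31, q* = 1276/31.
With the subsidy, sellers receive ps = pb + 3 for each unit, where pb is the price buyers pay.
Supply in terms of pb becomes qs = -14 + 9(pb + 3) = 13 + 9pb. Setting this equal to demand: 81 - 6.5pb = 13 + 9pb, so pb = 136/31.
Sellers receive ps = 136/31 + 3 = 229/31; q' = 81 − 6.5·(136/31) = 1627/31.

Buyers pay 136/31; sellers receive 229/31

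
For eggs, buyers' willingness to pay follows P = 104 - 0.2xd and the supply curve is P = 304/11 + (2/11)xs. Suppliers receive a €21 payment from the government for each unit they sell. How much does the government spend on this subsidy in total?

Government cost = €5355

Pre-subsidy: 104 - 0.2x = 304/11 + (2/11)x gives x* = 200 and P* = 64.
With the subsidy, sellers receive Ps = Pb + 21 for each unit, where Pb is the price buyers pay.
On the curves, Pb = 104 - 0.2x and Ps = 304/11 + (2/11)x; the wedge Ps − Pb = 21 gives 304/11 + (2/11)x − (104 - 0.2x) = 21, so x' = 255.
Then Pb = 104 − 0.2·255 = 53 and Ps = 304/11 + (2/11)·255 = 74.
Government outlay = subsidy × quantity = 21 × 255 = 5355.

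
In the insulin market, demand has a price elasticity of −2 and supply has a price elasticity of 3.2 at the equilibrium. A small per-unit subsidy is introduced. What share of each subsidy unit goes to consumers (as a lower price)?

For a small subsidy around the equilibrium, the benefit split depends on the relative slopes, which at a point are proportional to the elasticities.
Buyer share = εs/(εs + |εd|) = 3.2/(3.2 + 2) = 8/13; seller share = |εd|/(εs + |εd|) = 5/13.

Consumer share = 8/13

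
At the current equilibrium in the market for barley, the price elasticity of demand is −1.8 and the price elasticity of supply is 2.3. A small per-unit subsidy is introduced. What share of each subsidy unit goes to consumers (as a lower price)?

Consumer share = 23/41

For a small subsidy around the equilibrium, the benefit split depends on the relative slopes, which at a point are proportional to the elasticities.
Buyer share = εs/(εs + |εd|) = 2.3/(2.3 + 1.8) = 23/41; seller share = |εd|/(εs + |εd|) = 18/41.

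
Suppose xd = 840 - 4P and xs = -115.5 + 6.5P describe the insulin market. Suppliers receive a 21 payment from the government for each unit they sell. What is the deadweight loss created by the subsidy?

Pre-subsidy: 840 - 4P = -115.5 + 6.5P gives P* = 91, x* = 476.
With the subsidy, sellers receive Ps = Pb + 21 for each unit, where Pb is the price buyers pay.
Supply in terms of Pb becomes xs = -115.5 + 6.5(Pb + 21) = 21 + 6.5Pb. Setting this equal to demand: 840 - 4Pb = 21 + 6.5Pb, so Pb = 78.
Sellers receive Ps = 78 + 21 = 99; x' = 840 − 4·78 = 528.
The subsidy expands output by 528 − 476 = 52 past the efficient level; on those units the gap between marginal cost and willingness to pay runs from 0 up to 21.
DWL = ½ × 21 × 52 = 546.

Deadweight loss = 546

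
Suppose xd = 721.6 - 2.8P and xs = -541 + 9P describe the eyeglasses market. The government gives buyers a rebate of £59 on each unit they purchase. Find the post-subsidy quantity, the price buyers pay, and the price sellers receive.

x' = 548; buyers pay £62; sellers receive £121

Pre-subsidy: 721.6 - 2.8P = -541 + 9P gives P* = 107, x* = 422.
With the rebate, buyers effectively pay Pb = Ps − 59, where Ps is the price sellers receive.
Demand in terms of Ps becomes xd = 721.6 − 2.8(Ps − 59) = 886.8 - 2.8Ps. Setting this equal to supply: 886.8 - 2.8Ps = -541 + 9Ps, so Ps = 121.
Buyers pay Pb = 121 − 59 = 62; x' = -541 + 9·121 = 548.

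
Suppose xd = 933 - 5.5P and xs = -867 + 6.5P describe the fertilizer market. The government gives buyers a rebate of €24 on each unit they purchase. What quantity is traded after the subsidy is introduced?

x' = 179.5

Pre-subsidy: 933 - 5.5P = -867 + 6.5P gives P* = 150, x* = 108.
With the rebate, buyers effectively pay Pb = Ps − 24, where Ps is the price sellers receive.
Demand in terms of Ps becomes xd = 933 − 5.5(Ps − 24) = 1065 - 5.5Ps. Setting this equal to supply: 1065 - 5.5Ps = -867 + 6.5Ps, so Ps = 161.
Buyers pay Pb = 161 − 24 = 137; x' = -867 + 6.5·161 = 179.5.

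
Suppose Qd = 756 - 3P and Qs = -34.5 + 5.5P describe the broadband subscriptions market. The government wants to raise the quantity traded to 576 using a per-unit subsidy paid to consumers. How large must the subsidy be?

Required subsidy s = 51 per unit

At Q = 576, invert demand for the buyer price: Pb = (756 − 576)/3 = 60; invert supply for the seller price: Ps = (576 − (-34.5))/5.5 = 111.
The subsidy must fill the gap: s = Ps − Pb = 111 − 60 = 51.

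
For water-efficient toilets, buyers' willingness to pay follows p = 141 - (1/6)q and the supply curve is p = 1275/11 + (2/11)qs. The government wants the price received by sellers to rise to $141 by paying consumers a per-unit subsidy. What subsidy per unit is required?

At a seller price of 141, quantity supplied is -637.5 + 5.5·141 = 138.
Buyers absorb 138 only when they pay pb = 141 − (1/6)·138 = 118.
s = ps − pb = 141 − 118 = 23.

Required subsidy s = $23 per unit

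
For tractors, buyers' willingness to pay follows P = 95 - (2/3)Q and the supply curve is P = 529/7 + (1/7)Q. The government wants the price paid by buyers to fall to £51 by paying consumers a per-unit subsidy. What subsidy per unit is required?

At a buyer price of 51, quantity demanded is 142.5 − 1.5·51 = 66.
Sellers supply 66 only when they receive Ps = 529/7 + (1/7)·66 = 85.
s = Ps − Pb = 85 − 51 = 34.

Required subsidy s = £34 per unit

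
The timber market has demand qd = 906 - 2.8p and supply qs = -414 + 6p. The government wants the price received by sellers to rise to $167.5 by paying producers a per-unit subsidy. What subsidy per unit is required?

Required subsidy s = $55 per unit

At a seller price of 167.5, quantity supplied is -414 + 6·167.5 = 591.
Buyers absorb 591 only when they pay pb with 906 − 2.8·pb = 591, i.e. pb = 112.5.
s = ps − pb = 167.5 − 112.5 = 55.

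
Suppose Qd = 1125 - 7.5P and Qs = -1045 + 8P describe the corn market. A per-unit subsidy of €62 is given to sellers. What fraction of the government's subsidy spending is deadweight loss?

DWL / government spending = 8/21

Pre-subsidy: 1125 - 7.5P = -1045 + 8P gives P* = 140, Q* = 75.
With the subsidy, sellers receive Ps = Pb + 62 for each unit, where Pb is the price buyers pay.
Supply in terms of Pb becomes Qs = -1045 + 8(Pb + 62) = -549 + 8Pb. Setting this equal to demand: 1125 - 7.5Pb = -549 + 8Pb, so Pb = 108.
Sellers receive Ps = 108 + 62 = 170; Q' = 1125 − 7.5·108 = 315.
ΔCS = ½(75 + 315)(140 − 108) = 6240; ΔPS = ½(75 + 315)(170 − 140) = 5850.
Government spending = 62 × 315 = 19530.
DWL = ½ × 62 × (315 − 75) = 7440; fraction = 7440 / 19530 = 8/21.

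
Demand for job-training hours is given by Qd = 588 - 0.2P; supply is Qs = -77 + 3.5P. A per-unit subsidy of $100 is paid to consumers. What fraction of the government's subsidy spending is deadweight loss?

Pre-subsidy: 588 - 0.2P = -77 + 3.5P gives P* = 6650/37, Q* = 20426/37.
With the rebate, buyers effectively pay Pb = Ps − 100, where Ps is the price sellers receive.
Demand in terms of Ps becomes Qd = 588 − 0.2(Ps − 100) = 608 - 0.2Ps. Setting this equal to supply: 608 - 0.2Ps = -77 + 3.5Ps, so Ps = 6850/37.
Buyers pay Pb = 6850/37 − 100 = 3150/37; Q' = -77 + 3.5·(6850/37) = 21126/37.
ΔCS = ½(20426/37 + 21126/37)(6650/37 − 3150/37) = 72716000/1369; ΔPS = ½(20426/37 + 21126/37)(6850/37 − 6650/37) = 4155200/1369.
Government spending = 100 × 21126/37 = 2112600/37.
DWL = ½ × 100 × (21126/37 − 20426/37) = 35000/37; fraction = (35000/37) / (2112600/37) = 25/1509.

DWL / government spending = 25/1509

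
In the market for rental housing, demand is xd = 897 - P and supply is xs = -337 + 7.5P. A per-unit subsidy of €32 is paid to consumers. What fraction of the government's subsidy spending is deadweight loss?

Pre-subsidy: 897 - P = -337 + 7.5P gives P* = 2468/17, x* = 12781/17.
With the rebate, buyers effectively pay Pb = Ps − 32, where Ps is the price sellers receive.
Demand in terms of Ps becomes xd = 897 − 1(Ps − 32) = 929 - Ps. Setting this equal to supply: 929 - Ps = -337 + 7.5Ps, so Ps = 2532/17.
Buyers pay Pb = 2532/17 − 32 = 1988/17; x' = -337 + 7.5·(2532/17) = 13261/17.
ΔCS = ½(12781/17 + 13261/17)(2468/17 − 1988/17) = 6250080/289; ΔPS = ½(12781/17 + 13261/17)(2532/17 − 2468/17) = 833344/289.
Government spending = 32 × 13261/17 = 424352/17.
DWL = ½ × 32 × (13261/17 − 12781/17) = 7680/17; fraction = (7680/17) / (424352/17) = 240/13261.

DWL / government spending = 240/13261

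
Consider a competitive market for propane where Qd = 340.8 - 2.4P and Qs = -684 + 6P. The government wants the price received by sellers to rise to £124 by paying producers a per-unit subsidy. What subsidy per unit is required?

Required subsidy s = £7 per unit

At a seller price of 124, quantity supplied is -684 + 6·124 = 60.
Buyers absorb 60 only when they pay Pb with 340.8 − 2.4·Pb = 60, i.e. Pb = 117.
s = Ps − Pb = 124 − 117 = 7.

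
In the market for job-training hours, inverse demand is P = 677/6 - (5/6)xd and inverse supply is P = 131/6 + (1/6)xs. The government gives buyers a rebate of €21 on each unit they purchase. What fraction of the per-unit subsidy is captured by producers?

Producer share = 1/6

Pre-subsidy: 677/6 - (5/6)x = 131/6 + (1/6)x gives x* = 91 and P* = 37.
With the rebate, buyers effectively pay Pb = Ps − 21, where Ps is the price sellers receive.
On the curves, Pb = 677/6 - (5/6)x and Ps = 131/6 + (1/6)x; the wedge Ps − Pb = 21 gives 131/6 + (1/6)x − (677/6 - (5/6)x) = 21, so x' = 112.
Then Pb = 677/6 − (5/6)·112 = 19.5 and Ps = 131/6 + (1/6)·112 = 40.5.
Buyers' price falls by P* − Pb = 37 − 19.5 = 17.5; sellers' price rises by Ps − P* = 40.5 − 37 = 3.5.
So producers capture 3.5/21 = 1/6 of each unit of subsidy.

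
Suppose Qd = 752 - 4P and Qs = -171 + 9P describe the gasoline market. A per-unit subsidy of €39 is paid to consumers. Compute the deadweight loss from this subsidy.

Pre-subsidy: 752 - 4P = -171 + 9P gives P* = 71, Q* = 468.
With the rebate, buyers effectively pay Pb = Ps − 39, where Ps is the price sellers receive.
Demand in terms of Ps becomes Qd = 752 − 4(Ps − 39) = 908 - 4Ps. Setting this equal to supply: 908 - 4Ps = -171 + 9Ps, so Ps = 83.
Buyers pay Pb = 83 − 39 = 44; Q' = -171 + 9·83 = 576.
The subsidy expands output by 576 − 468 = 108 past the efficient level; on those units the gap between marginal cost and willingness to pay runs from 0 up to 39.
DWL = ½ × 39 × 108 = 2106.

Deadweight loss = €2106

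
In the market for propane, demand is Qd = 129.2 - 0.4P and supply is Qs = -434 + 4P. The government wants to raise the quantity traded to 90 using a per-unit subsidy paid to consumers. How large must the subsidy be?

Required subsidy s = 33 per unit

At Q = 90, invert demand for the buyer price: Pb = (129.2 − 90)/0.4 = 98; invert supply for the seller price: Ps = (90 − (-434))/4 = 131.
The subsidy must fill the gap: s = Ps − Pb = 131 − 98 = 33.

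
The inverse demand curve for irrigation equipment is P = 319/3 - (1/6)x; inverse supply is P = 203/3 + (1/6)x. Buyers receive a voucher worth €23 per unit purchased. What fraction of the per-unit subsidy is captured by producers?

Producer share = 0.5

Pre-subsidy: 319/3 - (1/6)x = 203/3 + (1/6)x gives x* = 116 and P* = 87.
With the rebate, buyers effectively pay Pb = Ps − 23, where Ps is the price sellers receive.
On the curves, Pb = 319/3 - (1/6)x and Ps = 203/3 + (1/6)x; the wedge Ps − Pb = 23 gives 203/3 + (1/6)x − (319/3 - (1/6)x) = 23, so x' = 185.
Then Pb = 319/3 − (1/6)·185 = 75.5 and Ps = 203/3 + (1/6)·185 = 98.5.
Buyers' price falls by P* − Pb = 87 − 75.5 = 11.5; sellers' price rises by Ps − P* = 98.5 − 87 = 11.5.
So producers capture 11.5/23 = 0.5 of each unit of subsidy.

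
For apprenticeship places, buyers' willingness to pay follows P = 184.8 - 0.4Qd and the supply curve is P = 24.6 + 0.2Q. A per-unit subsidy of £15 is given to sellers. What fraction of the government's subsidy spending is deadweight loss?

DWL / government spending = 25/584

Pre-subsidy: 184.8 - 0.4Q = 24.6 + 0.2Q gives Q* = 267 and P* = 78.
With the subsidy, sellers receive Ps = Pb + 15 for each unit, where Pb is the price buyers pay.
On the curves, Pb = 184.8 - 0.4Q and Ps = 24.6 + 0.2Q; the wedge Ps − Pb = 15 gives 24.6 + 0.2Q − (184.8 - 0.4Q) = 15, so Q' = 292.
Then Pb = 184.8 − 0.4·292 = 68 and Ps = 24.6 + 0.2·292 = 83.
ΔCS = ½(267 + 292)(78 − 68) = 2795; ΔPS = ½(267 + 292)(83 − 78) = 1397.5.
Government spending = 15 × 292 = 4380.
DWL = ½ × 15 × (292 − 267) = 187.5; fraction = 187.5 / 4380 = 25/584.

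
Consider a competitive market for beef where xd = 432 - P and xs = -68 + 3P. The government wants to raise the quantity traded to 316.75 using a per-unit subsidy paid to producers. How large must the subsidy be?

At x = 316.75, invert demand for the buyer price: Pb = (432 − 316.75)/1 = 115.25; invert supply for the seller price: Ps = (316.75 − (-68))/3 = 128.25.
The subsidy must fill the gap: s = Ps − Pb = 128.25 − 115.25 = 13.

Required subsidy s = 13 per unit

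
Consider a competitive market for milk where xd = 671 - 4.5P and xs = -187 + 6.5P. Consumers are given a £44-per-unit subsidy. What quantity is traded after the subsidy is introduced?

x' = 437

Pre-subsidy: 671 - 4.5P = -187 + 6.5P gives P* = 78, x* = 320.
With the rebate, buyers effectively pay Pb = Ps − 44, where Ps is the price sellers receive.
Demand in terms of Ps becomes xd = 671 − 4.5(Ps − 44) = 869 - 4.5Ps. Setting this equal to supply: 869 - 4.5Ps = -187 + 6.5Ps, so Ps = 96.
Buyers pay Pb = 96 − 44 = 52; x' = -187 + 6.5·96 = 437.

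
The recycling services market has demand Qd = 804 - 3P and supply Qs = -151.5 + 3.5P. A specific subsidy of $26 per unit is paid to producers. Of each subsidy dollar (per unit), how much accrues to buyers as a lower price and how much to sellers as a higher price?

Pre-subsidy: 804 - 3P = -151.5 + 3.5P gives P* = 147, Q* = 363.
With the subsidy, sellers receive Ps = Pb + 26 for each unit, where Pb is the price buyers pay.
Supply in terms of Pb becomes Qs = -151.5 + 3.5(Pb + 26) = -60.5 + 3.5Pb. Setting this equal to demand: 804 - 3Pb = -60.5 + 3.5Pb, so Pb = 133.
Sellers receive Ps = 133 + 26 = 159; Q' = 804 − 3·133 = 405.
Buyers' price falls by P* − Pb = 147 − 133 = 14; sellers' price rises by Ps − P* = 159 − 147 = 12.

Buyers gain $14 per unit; sellers gain $12 per unit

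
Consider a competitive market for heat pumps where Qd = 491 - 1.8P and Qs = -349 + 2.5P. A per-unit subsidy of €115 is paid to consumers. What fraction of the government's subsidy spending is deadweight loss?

DWL / government spending = 5175/22336

Pre-subsidy: 491 - 1.8P = -349 + 2.5P gives P* = 8400/43, Q* = 5993/43.
With the rebate, buyers effectively pay Pb = Ps − 115, where Ps is the price sellers receive.
Demand in terms of Ps becomes Qd = 491 − 1.8(Ps − 115) = 698 - 1.8Ps. Setting this equal to supply: 698 - 1.8Ps = -349 + 2.5Ps, so Ps = 10470/43.
Buyers pay Pb = 10470/43 − 115 = 5525/43; Q' = -349 + 2.5·(10470/43) = 11168/43.
ΔCS = ½(5993/43 + 11168/43)(8400/43 − 5525/43) = 49337875/3698; ΔPS = ½(5993/43 + 11168/43)(10470/43 − 8400/43) = 17761635/1849.
Government spending = 115 × 11168/43 = 1284320/43.
DWL = ½ × 115 × (11168/43 − 5993/43) = 595125/86; fraction = (595125/86) / (1284320/43) = 5175/22336.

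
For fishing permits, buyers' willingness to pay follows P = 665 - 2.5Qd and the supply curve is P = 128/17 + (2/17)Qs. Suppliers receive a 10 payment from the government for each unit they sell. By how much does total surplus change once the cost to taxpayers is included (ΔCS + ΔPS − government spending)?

Net change in total surplus = -1700/89

Pre-subsidy: 665 - 2.5Q = 128/17 + (2/17)Q gives Q* = 22354/89 and P* = 3300/89.
With the subsidy, sellers receive Ps = Pb + 10 for each unit, where Pb is the price buyers pay.
On the curves, Pb = 665 - 2.5Q and Ps = 128/17 + (2/17)Q; the wedge Ps − Pb = 10 gives 128/17 + (2/17)Q − (665 - 2.5Q) = 10, so Q' = 22694/89.
Then Pb = 665 − 2.5·(22694/89) = 2450/89 and Ps = 128/17 + (2/17)·(22694/89) = 3340/89.
ΔCS = ½(22354/89 + 22694/89)(3300/89 − 2450/89) = 19145400/7921; ΔPS = ½(22354/89 + 22694/89)(3340/89 − 3300/89) = 900960/7921.
Government spending = 10 × 22694/89 = 226940/89.
Net change = 19145400/7921 + 900960/7921 − 226940/89 = -1700/89. The loss equals the DWL triangle ½·10·340/89.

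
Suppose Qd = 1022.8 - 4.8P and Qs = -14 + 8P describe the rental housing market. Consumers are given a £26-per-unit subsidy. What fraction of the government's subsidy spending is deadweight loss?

DWL / government spending = 39/712

Pre-subsidy: 1022.8 - 4.8P = -14 + 8P gives P* = 81, Q* = 634.
With the rebate, buyers effectively pay Pb = Ps − 26, where Ps is the price sellers receive.
Demand in terms of Ps becomes Qd = 1022.8 − 4.8(Ps − 26) = 1147.6 - 4.8Ps. Setting this equal to supply: 1147.6 - 4.8Ps = -14 + 8Ps, so Ps = 90.75.
Buyers pay Pb = 90.75 − 26 = 64.75; Q' = -14 + 8·90.75 = 712.
ΔCS = ½(634 + 712)(81 − 64.75) = 10936.25; ΔPS = ½(634 + 712)(90.75 − 81) = 6561.75.
Government spending = 26 × 712 = 18512.
DWL = ½ × 26 × (712 − 634) = 1014; fraction = 1014 / 18512 = 39/712.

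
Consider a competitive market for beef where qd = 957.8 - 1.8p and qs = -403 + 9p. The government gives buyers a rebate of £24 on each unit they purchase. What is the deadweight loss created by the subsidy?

Pre-subsidy: 957.8 - 1.8p = -403 + 9p gives p* = 126, q* = 731.
With the rebate, buyers effectively pay pb = ps − 24, where ps is the price sellers receive.
Demand in terms of ps becomes qd = 957.8 − 1.8(ps − 24) = 1001 - 1.8ps. Setting this equal to supply: 1001 - 1.8ps = -403 + 9ps, so ps = 130.
Buyers pay pb = 130 − 24 = 106; q' = -403 + 9·130 = 767.
The subsidy expands output by 767 − 731 = 36 past the efficient level; on those units the gap between marginal cost and willingness to pay runs from 0 up to 24.
DWL = ½ × 24 × 36 = 432.

Deadweight loss = £432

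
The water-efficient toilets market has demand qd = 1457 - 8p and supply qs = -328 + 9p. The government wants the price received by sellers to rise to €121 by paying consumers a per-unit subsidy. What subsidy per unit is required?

Required subsidy s = €34 per unit

At a seller price of 121, quantity supplied is -328 + 9·121 = 761.
Buyers absorb 761 only when they pay pb with 1457 − 8·pb = 761, i.e. pb = 87.
s = ps − pb = 121 − 87 = 34.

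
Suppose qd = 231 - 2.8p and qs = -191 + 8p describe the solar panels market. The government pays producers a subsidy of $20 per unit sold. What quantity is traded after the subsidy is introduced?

q' = 4403/27

Pre-subsidy: 231 - 2.8p = -191 + 8p gives p* = 1055/27, q* = 3283/27.
With the subsidy, sellers receive ps = pb + 20 for each unit, where pb is the price buyers pay.
Supply in terms of pb becomes qs = -191 + 8(pb + 20) = -31 + 8pb. Setting this equal to demand: 231 - 2.8pb = -31 + 8pb, so pb = 655/27.
Sellers receive ps = 655/27 + 20 = 1195/27; q' = 231 − 2.8·(655/27) = 4403/27.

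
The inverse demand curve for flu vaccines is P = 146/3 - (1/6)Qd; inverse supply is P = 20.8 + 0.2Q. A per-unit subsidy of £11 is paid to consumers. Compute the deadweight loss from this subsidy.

Deadweight loss = £165

Pre-subsidy: 146/3 - (1/6)Q = 20.8 + 0.2Q gives Q* = 76 and P* = 36.
With the rebate, buyers effectively pay Pb = Ps − 11, where Ps is the price sellers receive.
On the curves, Pb = 146/3 - (1/6)Q and Ps = 20.8 + 0.2Q; the wedge Ps − Pb = 11 gives 20.8 + 0.2Q − (146/3 - (1/6)Q) = 11, so Q' = 106.
Then Pb = 146/3 − (1/6)·106 = 31 and Ps = 20.8 + 0.2·106 = 42.
The subsidy expands output by 106 − 76 = 30 past the efficient level; on those units the gap between marginal cost and willingness to pay runs from 0 up to 11.
DWL = ½ × 11 × 30 = 165.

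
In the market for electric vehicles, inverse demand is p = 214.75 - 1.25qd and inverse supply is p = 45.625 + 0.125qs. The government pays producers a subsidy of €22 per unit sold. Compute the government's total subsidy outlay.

Government cost = €3058

Pre-subsidy: 214.75 - 1.25q = 45.625 + 0.125q gives q* = 123 and p* = 61.
With the subsidy, sellers receive ps = pb + 22 for each unit, where pb is the price buyers pay.
On the curves, pb = 214.75 - 1.25q and ps = 45.625 + 0.125q; the wedge ps − pb = 22 gives 45.625 + 0.125q − (214.75 - 1.25q) = 22, so q' = 139.
Then pb = 214.75 − 1.25·139 = 41 and ps = 45.625 + 0.125·139 = 63.
Government outlay = subsidy × quantity = 22 × 139 = 3058.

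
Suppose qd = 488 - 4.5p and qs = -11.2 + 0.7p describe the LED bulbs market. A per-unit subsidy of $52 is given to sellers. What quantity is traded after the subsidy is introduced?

Pre-subsidy: 488 - 4.5p = -11.2 + 0.7p gives p* = 96, q* = 56.
With the subsidy, sellers receive ps = pb + 52 for each unit, where pb is the price buyers pay.
Supply in terms of pb becomes qs = -11.2 + 0.7(pb + 52) = 25.2 + 0.7pb. Setting this equal to demand: 488 - 4.5pb = 25.2 + 0.7pb, so pb = 89.
Sellers receive ps = 89 + 52 = 141; q' = 488 − 4.5·89 = 87.5.

q' = 87.5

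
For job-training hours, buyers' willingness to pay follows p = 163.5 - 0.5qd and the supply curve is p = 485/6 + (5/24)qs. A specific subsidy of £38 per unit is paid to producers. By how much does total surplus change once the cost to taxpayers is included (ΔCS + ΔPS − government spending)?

Pre-subsidy: 163.5 - 0.5q = 485/6 + (5/24)q gives q* = 1984/17 and p* = 3575/34.
With the subsidy, sellers receive ps = pb + 38 for each unit, where pb is the price buyers pay.
On the curves, pb = 163.5 - 0.5q and ps = 485/6 + (5/24)q; the wedge ps − pb = 38 gives 485/6 + (5/24)q − (163.5 - 0.5q) = 38, so q' = 2896/17.
Then pb = 163.5 − 0.5·(2896/17) = 2663/34 and ps = 485/6 + (5/24)·(2896/17) = 3955/34.
ΔCS = ½(1984/17 + 2896/17)(3575/34 − 2663/34) = 1112640/289; ΔPS = ½(1984/17 + 2896/17)(3955/34 − 3575/34) = 463600/289.
Government spending = 38 × 2896/17 = 110048/17.
Net change = 1112640/289 + 463600/289 − 110048/17 = -17328/17. The loss equals the DWL triangle ½·38·912/17.

Net change in total surplus = -17328/17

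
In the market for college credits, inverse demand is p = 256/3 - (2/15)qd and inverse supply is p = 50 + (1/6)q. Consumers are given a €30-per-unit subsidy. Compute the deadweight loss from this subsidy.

Deadweight loss = €1500

Pre-subsidy: 256/3 - (2/15)q = 50 + (1/6)q gives q* = 1060/9 and p* = 1880/27.
With the rebate, buyers effectively pay pb = ps − 30, where ps is the price sellers receive.
On the curves, pb = 256/3 - (2/15)q and ps = 50 + (1/6)q; the wedge ps − pb = 30 gives 50 + (1/6)q − (256/3 - (2/15)q) = 30, so q' = 1960/9.
Then pb = 256/3 − (2/15)·(1960/9) = 1520/27 and ps = 50 + (1/6)·(1960/9) = 2330/27.
The subsidy expands output by 1960/9 − 1060/9 = 100 past the efficient level; on those units the gap between marginal cost and willingness to pay runs from 0 up to 30.
DWL = ½ × 30 × 100 = 1500.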